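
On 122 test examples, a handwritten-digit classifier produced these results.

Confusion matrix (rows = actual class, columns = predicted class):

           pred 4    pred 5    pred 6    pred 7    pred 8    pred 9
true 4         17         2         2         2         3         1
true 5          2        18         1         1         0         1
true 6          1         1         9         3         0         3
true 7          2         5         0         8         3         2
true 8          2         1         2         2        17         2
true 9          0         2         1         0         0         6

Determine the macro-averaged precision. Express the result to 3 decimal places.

Per-class precision (TP/(TP+FP)):
  4: TP=17, FP=2+1+2+2+0=7 → 17/24 = 0.7083
  5: TP=18, FP=2+1+5+1+2=11 → 18/29 = 0.6207
  6: TP=9, FP=2+1+0+2+1=6 → 9/15 = 0.6000
  7: TP=8, FP=2+1+3+2+0=8 → 8/16 = 0.5000
  8: TP=17, FP=3+0+0+3+0=6 → 17/23 = 0.7391
  9: TP=6, FP=1+1+3+2+2=9 → 6/15 = 0.4000
Macro-precision = mean = (0.7083 + 0.6207 + 0.6000 + 0.5000 + 0.7391 + 0.4000) / 6 = 0.595

0.595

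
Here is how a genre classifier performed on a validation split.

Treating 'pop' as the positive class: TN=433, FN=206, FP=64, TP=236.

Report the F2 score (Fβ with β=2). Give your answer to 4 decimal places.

Fβ = (1+β²)·TP / ((1+β²)·TP + β²·FN + FP), with β²=4
= 5·236 / (5·236 + 4·206 + 64) = 0.5706

0.5706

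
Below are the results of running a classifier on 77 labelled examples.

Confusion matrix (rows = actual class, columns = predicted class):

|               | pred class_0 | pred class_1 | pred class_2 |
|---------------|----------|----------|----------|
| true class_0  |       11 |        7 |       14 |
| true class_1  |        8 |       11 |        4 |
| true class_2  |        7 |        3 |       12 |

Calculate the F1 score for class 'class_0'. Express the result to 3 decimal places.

0.379

F1 score = 2·TP/(2·TP+FP+FN).
class_0: TP=11, FP=8+7=15, FN=7+14=21 → 22/58 = 0.3793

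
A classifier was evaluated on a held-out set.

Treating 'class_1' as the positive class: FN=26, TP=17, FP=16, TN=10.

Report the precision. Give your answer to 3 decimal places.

0.515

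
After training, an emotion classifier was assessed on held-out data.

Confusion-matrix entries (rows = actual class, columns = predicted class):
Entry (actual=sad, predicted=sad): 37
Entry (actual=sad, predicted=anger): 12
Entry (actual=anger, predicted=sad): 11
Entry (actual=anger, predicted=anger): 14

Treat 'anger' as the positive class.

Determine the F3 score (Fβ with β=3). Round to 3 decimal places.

Fβ = (1+β²)·TP / ((1+β²)·TP + β²·FN + FP), with β²=9
= 10·14 / (10·14 + 9·11 + 12) = 0.558

0.558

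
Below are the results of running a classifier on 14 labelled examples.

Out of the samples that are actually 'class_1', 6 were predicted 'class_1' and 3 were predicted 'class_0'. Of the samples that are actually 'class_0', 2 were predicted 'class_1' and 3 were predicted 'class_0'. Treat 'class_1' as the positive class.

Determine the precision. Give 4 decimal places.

Precision = TP/(TP+FP) = 6/(6+2) = 6/8 = 0.7500

0.7500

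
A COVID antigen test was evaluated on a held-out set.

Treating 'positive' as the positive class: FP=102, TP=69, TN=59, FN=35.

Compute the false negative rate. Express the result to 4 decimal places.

FNR = FN/(FN+TP) = 35/(35+69) = 0.3365

0.3365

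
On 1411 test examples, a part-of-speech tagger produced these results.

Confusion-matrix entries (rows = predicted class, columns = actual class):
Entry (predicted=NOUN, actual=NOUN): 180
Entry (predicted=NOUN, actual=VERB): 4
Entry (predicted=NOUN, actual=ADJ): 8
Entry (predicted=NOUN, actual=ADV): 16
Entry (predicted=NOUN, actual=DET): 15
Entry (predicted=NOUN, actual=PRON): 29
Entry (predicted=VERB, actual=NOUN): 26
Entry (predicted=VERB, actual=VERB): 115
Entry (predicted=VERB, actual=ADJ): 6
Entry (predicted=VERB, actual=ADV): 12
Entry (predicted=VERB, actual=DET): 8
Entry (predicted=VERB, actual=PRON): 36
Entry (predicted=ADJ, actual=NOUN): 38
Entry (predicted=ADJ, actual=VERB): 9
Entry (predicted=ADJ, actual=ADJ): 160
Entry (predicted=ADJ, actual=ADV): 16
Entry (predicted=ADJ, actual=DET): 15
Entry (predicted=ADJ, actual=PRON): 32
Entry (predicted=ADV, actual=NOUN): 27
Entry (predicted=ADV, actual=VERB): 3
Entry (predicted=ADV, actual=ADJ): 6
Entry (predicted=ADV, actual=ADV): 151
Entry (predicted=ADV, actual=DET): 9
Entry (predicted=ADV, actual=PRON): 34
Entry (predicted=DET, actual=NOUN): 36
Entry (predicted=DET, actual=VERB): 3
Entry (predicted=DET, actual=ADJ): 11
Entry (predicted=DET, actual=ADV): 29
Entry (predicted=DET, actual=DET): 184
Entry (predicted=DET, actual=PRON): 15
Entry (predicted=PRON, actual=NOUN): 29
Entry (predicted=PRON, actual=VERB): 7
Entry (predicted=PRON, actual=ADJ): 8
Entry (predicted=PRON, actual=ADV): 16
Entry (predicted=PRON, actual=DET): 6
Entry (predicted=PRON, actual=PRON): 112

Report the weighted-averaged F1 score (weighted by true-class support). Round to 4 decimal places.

Per-class F1 score (2·TP/(2·TP+FP+FN)):
  NOUN: TP=180, FP=4+8+16+15+29=72, FN=26+38+27+36+29=156 → 360/588 = 0.61224
  VERB: TP=115, FP=26+6+12+8+36=88, FN=4+9+3+3+7=26 → 230/344 = 0.66860
  ADJ: TP=160, FP=38+9+16+15+32=110, FN=8+6+6+11+8=39 → 320/469 = 0.68230
  ADV: TP=151, FP=27+3+6+9+34=79, FN=16+12+16+29+16=89 → 302/470 = 0.64255
  DET: TP=184, FP=36+3+11+29+15=94, FN=15+8+15+9+6=53 → 368/515 = 0.71456
  PRON: TP=112, FP=29+7+8+16+6=66, FN=29+36+32+34+15=146 → 224/436 = 0.51376
Weighted-F1 score = Σ (supportᵢ/N)·F1 scoreᵢ with N=1411: (336/1411)·0.61224 + (141/1411)·0.66860 + (199/1411)·0.68230 + (240/1411)·0.64255 + (237/1411)·0.71456 + (258/1411)·0.51376 = 0.6321

0.6321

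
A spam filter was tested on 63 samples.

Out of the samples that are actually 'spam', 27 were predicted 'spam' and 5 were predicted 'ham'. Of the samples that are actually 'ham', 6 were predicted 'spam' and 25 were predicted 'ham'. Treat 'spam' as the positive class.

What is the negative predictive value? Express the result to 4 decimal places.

0.8333

NPV = TN/(TN+FN) = 25/(25+5) = 0.8333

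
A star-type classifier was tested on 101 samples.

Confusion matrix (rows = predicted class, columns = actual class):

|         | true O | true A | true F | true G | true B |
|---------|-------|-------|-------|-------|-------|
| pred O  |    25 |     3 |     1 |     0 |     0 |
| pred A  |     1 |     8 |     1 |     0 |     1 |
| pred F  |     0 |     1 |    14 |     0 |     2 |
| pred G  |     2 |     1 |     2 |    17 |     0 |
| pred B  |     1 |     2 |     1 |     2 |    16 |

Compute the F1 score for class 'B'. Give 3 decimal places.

0.780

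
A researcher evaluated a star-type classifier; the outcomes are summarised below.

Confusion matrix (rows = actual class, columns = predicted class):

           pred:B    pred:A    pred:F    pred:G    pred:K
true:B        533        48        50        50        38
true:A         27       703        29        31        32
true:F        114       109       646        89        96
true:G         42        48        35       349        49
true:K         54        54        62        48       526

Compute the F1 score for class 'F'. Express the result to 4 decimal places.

0.6887

Take TP from the diagonal, FP from the rest of the 'F' prediction marginal, FN from the rest of the 'F' actual marginal.
F1 score = 2·TP/(2·TP+FP+FN).
F: TP=646, FP=50+29+35+62=176, FN=114+109+89+96=408 → 1292/1876 = 0.68870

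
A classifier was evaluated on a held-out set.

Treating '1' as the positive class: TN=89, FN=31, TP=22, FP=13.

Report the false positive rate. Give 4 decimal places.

FPR = FP/(FP+TN) = 13/(13+89) = 0.1275

0.1275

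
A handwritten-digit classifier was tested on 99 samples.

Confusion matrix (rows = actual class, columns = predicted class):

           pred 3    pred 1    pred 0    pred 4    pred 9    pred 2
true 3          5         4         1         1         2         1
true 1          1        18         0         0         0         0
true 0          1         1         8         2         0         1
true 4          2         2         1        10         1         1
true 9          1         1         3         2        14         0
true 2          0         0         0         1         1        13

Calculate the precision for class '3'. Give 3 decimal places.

0.500

Take TP from the diagonal, FP from the rest of the '3' prediction marginal, FN from the rest of the '3' actual marginal.
precision = TP/(TP+FP).
3: TP=5, FP=1+1+2+1+0=5 → 5/10 = 0.5000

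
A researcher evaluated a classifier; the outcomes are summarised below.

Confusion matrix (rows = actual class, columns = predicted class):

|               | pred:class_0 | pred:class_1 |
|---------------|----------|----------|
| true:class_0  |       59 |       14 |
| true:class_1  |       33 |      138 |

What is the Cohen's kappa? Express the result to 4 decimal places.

0.5725

Observed agreement pₒ = trace/N = 197/244 = 0.80738
Expected agreement pₑ = Σ (rowᵢ·colᵢ)/N² = (73·92 + 171·152)/244² = 0.54938
κ = (pₒ − pₑ)/(1 − pₑ) = (0.80738 − 0.54938)/(1 − 0.54938) = 0.5725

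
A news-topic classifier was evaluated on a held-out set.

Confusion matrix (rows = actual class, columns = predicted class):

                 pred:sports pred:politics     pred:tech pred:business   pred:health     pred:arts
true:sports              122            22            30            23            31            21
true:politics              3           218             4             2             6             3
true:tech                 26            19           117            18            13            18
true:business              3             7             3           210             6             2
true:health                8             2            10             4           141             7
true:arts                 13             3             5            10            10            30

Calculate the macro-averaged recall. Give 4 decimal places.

0.6866

Per-class recall (TP/(TP+FN)):
  sports: TP=122, FN=22+30+23+31+21=127 → 122/249 = 0.48996
  politics: TP=218, FN=3+4+2+6+3=18 → 218/236 = 0.92373
  tech: TP=117, FN=26+19+18+13+18=94 → 117/211 = 0.55450
  business: TP=210, FN=3+7+3+6+2=21 → 210/231 = 0.90909
  health: TP=141, FN=8+2+10+4+7=31 → 141/172 = 0.81977
  arts: TP=30, FN=13+3+5+10+10=41 → 30/71 = 0.42254
Macro-recall = mean = (0.48996 + 0.92373 + 0.55450 + 0.90909 + 0.81977 + 0.42254) / 6 = 0.6866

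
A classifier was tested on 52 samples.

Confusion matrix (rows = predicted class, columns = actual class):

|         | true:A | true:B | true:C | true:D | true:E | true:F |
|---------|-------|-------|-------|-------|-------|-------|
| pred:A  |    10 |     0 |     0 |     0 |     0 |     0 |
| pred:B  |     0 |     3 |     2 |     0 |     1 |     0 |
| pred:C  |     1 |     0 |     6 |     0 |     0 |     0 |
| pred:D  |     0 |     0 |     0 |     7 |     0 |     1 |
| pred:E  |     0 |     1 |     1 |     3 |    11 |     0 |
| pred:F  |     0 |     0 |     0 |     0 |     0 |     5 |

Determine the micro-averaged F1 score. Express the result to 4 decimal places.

Micro-averaging pools counts across classes: ΣTP=42, ΣFP=10, ΣFN=10.
Micro-F1 score = 2·TP/(2·TP+FP+FN) on pooled counts = 0.8077 (equals overall accuracy in single-label multiclass).

0.8077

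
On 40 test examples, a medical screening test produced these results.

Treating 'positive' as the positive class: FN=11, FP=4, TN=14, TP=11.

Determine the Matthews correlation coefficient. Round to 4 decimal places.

0.2854

MCC = (TP·TN − FP·FN) / √((TP+FP)(TP+FN)(TN+FP)(TN+FN))
Numerator = 11·14 − 4·11 = 110
Denominator = √(15·22·18·25) = √148500 = 385.3570
MCC = 110 / 385.3570 = 0.2854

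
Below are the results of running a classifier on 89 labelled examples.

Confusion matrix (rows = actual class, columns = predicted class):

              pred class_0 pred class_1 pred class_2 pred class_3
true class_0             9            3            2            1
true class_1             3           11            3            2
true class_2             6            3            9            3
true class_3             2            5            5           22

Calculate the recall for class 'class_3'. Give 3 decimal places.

recall = TP/(TP+FN).
class_3: TP=22, FN=2+5+5=12 → 22/34 = 0.6471

0.647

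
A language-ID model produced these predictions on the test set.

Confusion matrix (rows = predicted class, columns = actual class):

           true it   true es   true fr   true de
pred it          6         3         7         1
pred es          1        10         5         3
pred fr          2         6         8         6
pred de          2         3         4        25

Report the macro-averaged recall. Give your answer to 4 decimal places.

Per-class recall (TP/(TP+FN)):
  it: TP=6, FN=1+2+2=5 → 6/11 = 0.54545
  es: TP=10, FN=3+6+3=12 → 10/22 = 0.45455
  fr: TP=8, FN=7+5+4=16 → 8/24 = 0.33333
  de: TP=25, FN=1+3+6=10 → 25/35 = 0.71429
Macro-recall = mean = (0.54545 + 0.45455 + 0.33333 + 0.71429) / 4 = 0.5119

0.5119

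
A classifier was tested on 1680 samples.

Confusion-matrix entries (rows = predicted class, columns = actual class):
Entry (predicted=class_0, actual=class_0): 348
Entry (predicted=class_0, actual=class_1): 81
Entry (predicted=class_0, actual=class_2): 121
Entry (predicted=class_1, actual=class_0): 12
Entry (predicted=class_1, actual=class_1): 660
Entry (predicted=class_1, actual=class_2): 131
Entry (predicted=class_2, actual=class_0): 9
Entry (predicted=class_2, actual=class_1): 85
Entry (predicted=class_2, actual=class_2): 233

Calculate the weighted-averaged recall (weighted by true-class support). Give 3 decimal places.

0.739

Per-class recall (TP/(TP+FN)):
  class_0: TP=348, FN=12+9=21 → 348/369 = 0.9431
  class_1: TP=660, FN=81+85=166 → 660/826 = 0.7990
  class_2: TP=233, FN=121+131=252 → 233/485 = 0.4804
Weighted-recall = Σ (supportᵢ/N)·recallᵢ with N=1680: (369/1680)·0.9431 + (826/1680)·0.7990 + (485/1680)·0.4804 = 0.739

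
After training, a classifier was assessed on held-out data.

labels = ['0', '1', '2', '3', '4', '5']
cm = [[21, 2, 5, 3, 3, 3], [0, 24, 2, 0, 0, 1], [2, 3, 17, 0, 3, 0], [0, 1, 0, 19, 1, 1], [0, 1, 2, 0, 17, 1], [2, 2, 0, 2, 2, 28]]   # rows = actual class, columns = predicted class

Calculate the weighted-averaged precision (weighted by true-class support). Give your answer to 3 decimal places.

0.761

Per-class precision (TP/(TP+FP)):
  0: TP=21, FP=0+2+0+0+2=4 → 21/25 = 0.8400
  1: TP=24, FP=2+3+1+1+2=9 → 24/33 = 0.7273
  2: TP=17, FP=5+2+0+2+0=9 → 17/26 = 0.6538
  3: TP=19, FP=3+0+0+0+2=5 → 19/24 = 0.7917
  4: TP=17, FP=3+0+3+1+2=9 → 17/26 = 0.6538
  5: TP=28, FP=3+1+0+1+1=6 → 28/34 = 0.8235
Weighted-precision = Σ (supportᵢ/N)·precisionᵢ with N=168: (37/168)·0.8400 + (27/168)·0.7273 + (25/168)·0.6538 + (22/168)·0.7917 + (21/168)·0.6538 + (36/168)·0.8235 = 0.761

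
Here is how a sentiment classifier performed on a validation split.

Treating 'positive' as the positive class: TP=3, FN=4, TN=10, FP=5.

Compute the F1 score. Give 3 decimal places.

Precision = TP/(TP+FP) = 3/8 = 0.3750
Recall = TP/(TP+FN) = 3/7 = 0.4286
F1 = 2·TP/(2·TP+FP+FN) = 6/15 = 0.400

0.400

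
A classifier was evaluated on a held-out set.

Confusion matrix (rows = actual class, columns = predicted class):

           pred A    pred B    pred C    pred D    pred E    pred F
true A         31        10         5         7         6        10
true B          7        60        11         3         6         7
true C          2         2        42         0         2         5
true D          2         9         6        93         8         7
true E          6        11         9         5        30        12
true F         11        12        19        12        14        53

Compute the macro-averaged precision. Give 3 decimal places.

0.559

Per-class precision (TP/(TP+FP)):
  A: TP=31, FP=7+2+2+6+11=28 → 31/59 = 0.5254
  B: TP=60, FP=10+2+9+11+12=44 → 60/104 = 0.5769
  C: TP=42, FP=5+11+6+9+19=50 → 42/92 = 0.4565
  D: TP=93, FP=7+3+0+5+12=27 → 93/120 = 0.7750
  E: TP=30, FP=6+6+2+8+14=36 → 30/66 = 0.4545
  F: TP=53, FP=10+7+5+7+12=41 → 53/94 = 0.5638
Macro-precision = mean = (0.5254 + 0.5769 + 0.4565 + 0.7750 + 0.4545 + 0.5638) / 6 = 0.559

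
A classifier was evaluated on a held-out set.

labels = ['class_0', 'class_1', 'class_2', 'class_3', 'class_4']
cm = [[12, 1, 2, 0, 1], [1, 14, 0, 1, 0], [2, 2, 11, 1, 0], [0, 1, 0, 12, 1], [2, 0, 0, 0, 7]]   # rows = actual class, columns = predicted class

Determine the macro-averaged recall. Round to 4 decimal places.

0.7895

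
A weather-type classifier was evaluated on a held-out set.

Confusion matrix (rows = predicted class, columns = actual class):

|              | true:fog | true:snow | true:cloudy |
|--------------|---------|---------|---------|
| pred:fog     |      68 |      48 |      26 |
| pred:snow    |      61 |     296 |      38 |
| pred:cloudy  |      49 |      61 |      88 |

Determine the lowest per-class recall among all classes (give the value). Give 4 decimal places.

0.3820

Per-class recall (TP/(TP+FN)):
  fog: TP=68, FN=61+49=110 → 68/178 = 0.38202
  snow: TP=296, FN=48+61=109 → 296/405 = 0.73086
  cloudy: TP=88, FN=26+38=64 → 88/152 = 0.57895
Lowest is class 'fog' with recall = 0.3820.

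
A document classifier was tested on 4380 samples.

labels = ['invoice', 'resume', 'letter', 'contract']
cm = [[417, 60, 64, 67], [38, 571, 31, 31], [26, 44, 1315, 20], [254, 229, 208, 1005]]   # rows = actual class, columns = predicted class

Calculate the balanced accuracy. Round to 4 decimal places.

Balanced accuracy = mean of per-class recall.
  invoice: recall = 417/608 = 0.68586
  resume: recall = 571/671 = 0.85097
  letter: recall = 1315/1405 = 0.93594
  contract: recall = 1005/1696 = 0.59257
Mean = (0.68586 + 0.85097 + 0.93594 + 0.59257) / 4 = 0.7663

0.7663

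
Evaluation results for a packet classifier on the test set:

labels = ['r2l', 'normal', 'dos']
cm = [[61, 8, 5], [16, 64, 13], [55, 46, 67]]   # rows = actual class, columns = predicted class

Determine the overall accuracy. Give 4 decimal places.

Accuracy = trace / total = (61+64+67=192) / 335 = 192/335 = 0.5731

0.5731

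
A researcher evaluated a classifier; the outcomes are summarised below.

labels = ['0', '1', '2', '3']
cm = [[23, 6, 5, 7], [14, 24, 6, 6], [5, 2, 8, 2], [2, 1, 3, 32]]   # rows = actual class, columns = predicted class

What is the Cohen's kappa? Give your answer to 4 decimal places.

Observed agreement pₒ = trace/N = 87/146 = 0.59589
Expected agreement pₑ = Σ (rowᵢ·colᵢ)/N² = (41·44 + 50·33 + 17·22 + 38·47)/146² = 0.26337
κ = (pₒ − pₑ)/(1 − pₑ) = (0.59589 − 0.26337)/(1 − 0.26337) = 0.4514

0.4514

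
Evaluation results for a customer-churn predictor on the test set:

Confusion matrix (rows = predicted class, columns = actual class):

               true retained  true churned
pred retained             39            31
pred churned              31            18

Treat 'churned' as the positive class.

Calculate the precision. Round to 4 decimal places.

Precision = TP/(TP+FP) = 18/(18+31) = 18/49 = 0.3673

0.3673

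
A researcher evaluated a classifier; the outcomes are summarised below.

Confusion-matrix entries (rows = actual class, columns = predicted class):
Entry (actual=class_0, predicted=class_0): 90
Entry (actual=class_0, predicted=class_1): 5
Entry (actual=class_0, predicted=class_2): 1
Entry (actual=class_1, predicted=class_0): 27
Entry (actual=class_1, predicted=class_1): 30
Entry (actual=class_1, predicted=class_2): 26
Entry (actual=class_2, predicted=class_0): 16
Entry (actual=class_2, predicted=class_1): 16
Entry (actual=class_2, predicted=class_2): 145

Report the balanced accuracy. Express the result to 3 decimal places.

0.706

Balanced accuracy = mean of per-class recall.
  class_0: recall = 90/96 = 0.9375
  class_1: recall = 30/83 = 0.3614
  class_2: recall = 145/177 = 0.8192
Mean = (0.9375 + 0.3614 + 0.8192) / 3 = 0.706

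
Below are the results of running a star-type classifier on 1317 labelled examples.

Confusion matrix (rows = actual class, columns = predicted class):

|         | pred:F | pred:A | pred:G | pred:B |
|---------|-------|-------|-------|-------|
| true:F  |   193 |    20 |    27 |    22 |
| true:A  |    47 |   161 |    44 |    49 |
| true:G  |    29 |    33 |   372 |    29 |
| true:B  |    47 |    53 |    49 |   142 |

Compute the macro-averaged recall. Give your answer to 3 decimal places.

0.641

Per-class recall (TP/(TP+FN)):
  F: TP=193, FN=20+27+22=69 → 193/262 = 0.7366
  A: TP=161, FN=47+44+49=140 → 161/301 = 0.5349
  G: TP=372, FN=29+33+29=91 → 372/463 = 0.8035
  B: TP=142, FN=47+53+49=149 → 142/291 = 0.4880
Macro-recall = mean = (0.7366 + 0.5349 + 0.8035 + 0.4880) / 4 = 0.641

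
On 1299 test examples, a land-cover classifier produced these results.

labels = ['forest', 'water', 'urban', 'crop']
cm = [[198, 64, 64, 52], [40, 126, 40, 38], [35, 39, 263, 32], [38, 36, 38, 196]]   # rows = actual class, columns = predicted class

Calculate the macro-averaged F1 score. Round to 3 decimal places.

0.594

Per-class F1 score (2·TP/(2·TP+FP+FN)):
  forest: TP=198, FP=40+35+38=113, FN=64+64+52=180 → 396/689 = 0.5747
  water: TP=126, FP=64+39+36=139, FN=40+40+38=118 → 252/509 = 0.4951
  urban: TP=263, FP=64+40+38=142, FN=35+39+32=106 → 526/774 = 0.6796
  crop: TP=196, FP=52+38+32=122, FN=38+36+38=112 → 392/626 = 0.6262
Macro-F1 score = mean = (0.5747 + 0.4951 + 0.6796 + 0.6262) / 4 = 0.594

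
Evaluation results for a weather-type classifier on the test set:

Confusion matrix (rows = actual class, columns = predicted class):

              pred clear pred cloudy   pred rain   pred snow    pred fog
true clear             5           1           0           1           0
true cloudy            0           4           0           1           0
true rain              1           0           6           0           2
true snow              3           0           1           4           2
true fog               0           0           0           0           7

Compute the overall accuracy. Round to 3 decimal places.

0.684

Accuracy = trace / total = (5+4+6+4+7=26) / 38 = 26/38 = 0.684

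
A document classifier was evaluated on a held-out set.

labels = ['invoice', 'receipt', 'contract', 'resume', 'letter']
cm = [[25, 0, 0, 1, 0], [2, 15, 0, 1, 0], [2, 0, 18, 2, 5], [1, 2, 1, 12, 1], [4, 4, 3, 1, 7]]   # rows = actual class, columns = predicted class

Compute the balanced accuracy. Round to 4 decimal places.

Balanced accuracy = mean of per-class recall.
  invoice: recall = 25/26 = 0.96154
  receipt: recall = 15/18 = 0.83333
  contract: recall = 18/27 = 0.66667
  resume: recall = 12/17 = 0.70588
  letter: recall = 7/19 = 0.36842
Mean = (0.96154 + 0.83333 + 0.66667 + 0.70588 + 0.36842) / 5 = 0.7072

0.7072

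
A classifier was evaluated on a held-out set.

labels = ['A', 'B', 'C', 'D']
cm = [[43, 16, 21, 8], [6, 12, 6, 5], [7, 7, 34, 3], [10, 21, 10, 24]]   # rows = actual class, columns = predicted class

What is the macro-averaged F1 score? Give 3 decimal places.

Per-class F1 score (2·TP/(2·TP+FP+FN)):
  A: TP=43, FP=6+7+10=23, FN=16+21+8=45 → 86/154 = 0.5584
  B: TP=12, FP=16+7+21=44, FN=6+6+5=17 → 24/85 = 0.2824
  C: TP=34, FP=21+6+10=37, FN=7+7+3=17 → 68/122 = 0.5574
  D: TP=24, FP=8+5+3=16, FN=10+21+10=41 → 48/105 = 0.4571
Macro-F1 score = mean = (0.5584 + 0.2824 + 0.5574 + 0.4571) / 4 = 0.464

0.464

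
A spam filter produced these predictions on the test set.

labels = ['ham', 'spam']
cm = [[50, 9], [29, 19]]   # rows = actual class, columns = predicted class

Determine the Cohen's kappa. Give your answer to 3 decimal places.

Observed agreement pₒ = trace/N = 69/107 = 0.6449
Expected agreement pₑ = Σ (rowᵢ·colᵢ)/N² = (59·79 + 48·28)/107² = 0.5245
κ = (pₒ − pₑ)/(1 − pₑ) = (0.6449 − 0.5245)/(1 − 0.5245) = 0.253

0.253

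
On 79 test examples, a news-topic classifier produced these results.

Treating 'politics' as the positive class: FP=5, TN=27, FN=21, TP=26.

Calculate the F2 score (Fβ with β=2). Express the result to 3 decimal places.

0.594

Fβ = (1+β²)·TP / ((1+β²)·TP + β²·FN + FP), with β²=4
= 5·26 / (5·26 + 4·21 + 5) = 0.594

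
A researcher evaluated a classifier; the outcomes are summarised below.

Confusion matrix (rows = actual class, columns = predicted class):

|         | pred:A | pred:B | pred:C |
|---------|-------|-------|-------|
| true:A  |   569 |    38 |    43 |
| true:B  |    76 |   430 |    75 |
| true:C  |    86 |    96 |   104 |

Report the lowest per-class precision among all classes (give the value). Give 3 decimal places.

0.468

Per-class precision (TP/(TP+FP)):
  A: TP=569, FP=76+86=162 → 569/731 = 0.7784
  B: TP=430, FP=38+96=134 → 430/564 = 0.7624
  C: TP=104, FP=43+75=118 → 104/222 = 0.4685
Lowest is class 'C' with precision = 0.468.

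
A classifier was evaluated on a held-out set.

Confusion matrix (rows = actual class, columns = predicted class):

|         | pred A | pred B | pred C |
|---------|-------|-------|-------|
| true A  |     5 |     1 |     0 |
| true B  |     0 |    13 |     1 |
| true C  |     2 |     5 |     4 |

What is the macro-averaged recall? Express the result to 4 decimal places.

Per-class recall (TP/(TP+FN)):
  A: TP=5, FN=1+0=1 → 5/6 = 0.83333
  B: TP=13, FN=0+1=1 → 13/14 = 0.92857
  C: TP=4, FN=2+5=7 → 4/11 = 0.36364
Macro-recall = mean = (0.83333 + 0.92857 + 0.36364) / 3 = 0.7085

0.7085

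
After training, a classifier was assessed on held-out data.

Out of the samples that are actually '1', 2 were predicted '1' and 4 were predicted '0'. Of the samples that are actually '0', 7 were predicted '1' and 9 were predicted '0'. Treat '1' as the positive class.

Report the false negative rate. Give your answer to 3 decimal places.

FNR = FN/(FN+TP) = 4/(4+2) = 0.667

0.667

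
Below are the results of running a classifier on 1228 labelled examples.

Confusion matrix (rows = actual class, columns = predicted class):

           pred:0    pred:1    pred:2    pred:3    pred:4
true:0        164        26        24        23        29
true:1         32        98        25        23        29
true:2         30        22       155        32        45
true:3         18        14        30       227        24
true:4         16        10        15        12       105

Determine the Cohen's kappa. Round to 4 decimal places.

Observed agreement pₒ = trace/N = 749/1228 = 0.60993
Expected agreement pₑ = Σ (rowᵢ·colᵢ)/N² = (266·260 + 207·170 + 284·249 + 313·317 + 158·232)/1228² = 0.20620
κ = (pₒ − pₑ)/(1 − pₑ) = (0.60993 − 0.20620)/(1 − 0.20620) = 0.5086

0.5086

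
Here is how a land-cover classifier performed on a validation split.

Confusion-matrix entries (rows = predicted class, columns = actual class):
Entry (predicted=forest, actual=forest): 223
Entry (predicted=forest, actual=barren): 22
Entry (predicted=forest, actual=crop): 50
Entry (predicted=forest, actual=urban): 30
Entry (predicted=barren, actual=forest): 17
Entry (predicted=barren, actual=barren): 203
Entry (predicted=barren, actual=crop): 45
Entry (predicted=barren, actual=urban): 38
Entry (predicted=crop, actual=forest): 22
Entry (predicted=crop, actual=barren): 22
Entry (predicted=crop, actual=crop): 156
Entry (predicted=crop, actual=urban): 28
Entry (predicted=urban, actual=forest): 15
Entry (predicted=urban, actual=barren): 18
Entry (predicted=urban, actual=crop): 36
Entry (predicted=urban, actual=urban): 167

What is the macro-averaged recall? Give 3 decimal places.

Per-class recall (TP/(TP+FN)):
  forest: TP=223, FN=17+22+15=54 → 223/277 = 0.8051
  barren: TP=203, FN=22+22+18=62 → 203/265 = 0.7660
  crop: TP=156, FN=50+45+36=131 → 156/287 = 0.5436
  urban: TP=167, FN=30+38+28=96 → 167/263 = 0.6350
Macro-recall = mean = (0.8051 + 0.7660 + 0.5436 + 0.6350) / 4 = 0.687

0.687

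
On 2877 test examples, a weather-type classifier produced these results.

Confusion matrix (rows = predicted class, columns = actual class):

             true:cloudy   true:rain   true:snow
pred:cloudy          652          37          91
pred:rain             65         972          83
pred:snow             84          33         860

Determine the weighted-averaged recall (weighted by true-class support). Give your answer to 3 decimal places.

Per-class recall (TP/(TP+FN)):
  cloudy: TP=652, FN=65+84=149 → 652/801 = 0.8140
  rain: TP=972, FN=37+33=70 → 972/1042 = 0.9328
  snow: TP=860, FN=91+83=174 → 860/1034 = 0.8317
Weighted-recall = Σ (supportᵢ/N)·recallᵢ with N=2877: (801/2877)·0.8140 + (1042/2877)·0.9328 + (1034/2877)·0.8317 = 0.863

0.863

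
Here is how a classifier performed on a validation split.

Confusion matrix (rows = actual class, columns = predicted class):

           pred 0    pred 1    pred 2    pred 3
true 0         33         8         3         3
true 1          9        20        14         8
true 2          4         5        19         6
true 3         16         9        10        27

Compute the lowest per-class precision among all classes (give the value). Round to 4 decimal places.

Per-class precision (TP/(TP+FP)):
  0: TP=33, FP=9+4+16=29 → 33/62 = 0.53226
  1: TP=20, FP=8+5+9=22 → 20/42 = 0.47619
  2: TP=19, FP=3+14+10=27 → 19/46 = 0.41304
  3: TP=27, FP=3+8+6=17 → 27/44 = 0.61364
Lowest is class '2' with precision = 0.4130.

0.4130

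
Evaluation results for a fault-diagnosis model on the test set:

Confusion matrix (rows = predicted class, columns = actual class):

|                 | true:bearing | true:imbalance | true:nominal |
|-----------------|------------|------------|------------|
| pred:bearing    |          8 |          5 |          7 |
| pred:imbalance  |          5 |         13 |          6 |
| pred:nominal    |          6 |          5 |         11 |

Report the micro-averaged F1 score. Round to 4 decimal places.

0.4848

Micro-averaging pools counts across classes: ΣTP=32, ΣFP=34, ΣFN=34.
Micro-F1 score = 2·TP/(2·TP+FP+FN) on pooled counts = 0.4848 (equals overall accuracy in single-label multiclass).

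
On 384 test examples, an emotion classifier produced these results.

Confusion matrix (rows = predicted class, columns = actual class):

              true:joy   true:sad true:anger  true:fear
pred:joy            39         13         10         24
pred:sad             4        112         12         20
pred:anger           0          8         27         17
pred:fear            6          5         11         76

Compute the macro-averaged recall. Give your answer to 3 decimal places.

Per-class recall (TP/(TP+FN)):
  joy: TP=39, FN=4+0+6=10 → 39/49 = 0.7959
  sad: TP=112, FN=13+8+5=26 → 112/138 = 0.8116
  anger: TP=27, FN=10+12+11=33 → 27/60 = 0.4500
  fear: TP=76, FN=24+20+17=61 → 76/137 = 0.5547
Macro-recall = mean = (0.7959 + 0.8116 + 0.4500 + 0.5547) / 4 = 0.653

0.653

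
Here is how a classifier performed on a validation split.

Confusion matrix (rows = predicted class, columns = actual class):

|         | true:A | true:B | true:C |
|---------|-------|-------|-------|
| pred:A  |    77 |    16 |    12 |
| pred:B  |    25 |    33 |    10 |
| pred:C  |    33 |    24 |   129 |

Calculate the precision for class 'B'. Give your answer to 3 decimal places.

One-vs-rest for 'B': TP = diagonal; FP = other classes predicted 'B'; FN = 'B' predicted as other.
precision = TP/(TP+FP).
B: TP=33, FP=25+10=35 → 33/68 = 0.4853

0.485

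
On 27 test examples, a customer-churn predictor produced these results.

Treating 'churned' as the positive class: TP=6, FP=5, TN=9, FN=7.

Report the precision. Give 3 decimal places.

Precision = TP/(TP+FP) = 6/(6+5) = 6/11 = 0.545

0.545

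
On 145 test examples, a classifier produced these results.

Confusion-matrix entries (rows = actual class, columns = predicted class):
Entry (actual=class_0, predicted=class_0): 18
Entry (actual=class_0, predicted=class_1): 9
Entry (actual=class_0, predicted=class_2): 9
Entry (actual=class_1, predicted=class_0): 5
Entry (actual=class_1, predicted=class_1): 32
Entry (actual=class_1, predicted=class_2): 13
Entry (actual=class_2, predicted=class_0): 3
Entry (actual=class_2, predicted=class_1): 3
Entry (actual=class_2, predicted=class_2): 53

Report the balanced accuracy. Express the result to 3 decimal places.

Balanced accuracy = mean of per-class recall.
  class_0: recall = 18/36 = 0.5000
  class_1: recall = 32/50 = 0.6400
  class_2: recall = 53/59 = 0.8983
Mean = (0.5000 + 0.6400 + 0.8983) / 3 = 0.679

0.679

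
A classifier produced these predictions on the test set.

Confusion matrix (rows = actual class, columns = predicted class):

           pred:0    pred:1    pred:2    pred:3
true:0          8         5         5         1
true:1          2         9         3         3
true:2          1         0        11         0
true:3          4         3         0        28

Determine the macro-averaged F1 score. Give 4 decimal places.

0.6364

Per-class F1 score (2·TP/(2·TP+FP+FN)):
  0: TP=8, FP=2+1+4=7, FN=5+5+1=11 → 16/34 = 0.47059
  1: TP=9, FP=5+0+3=8, FN=2+3+3=8 → 18/34 = 0.52941
  2: TP=11, FP=5+3+0=8, FN=1+0+0=1 → 22/31 = 0.70968
  3: TP=28, FP=1+3+0=4, FN=4+3+0=7 → 56/67 = 0.83582
Macro-F1 score = mean = (0.47059 + 0.52941 + 0.70968 + 0.83582) / 4 = 0.6364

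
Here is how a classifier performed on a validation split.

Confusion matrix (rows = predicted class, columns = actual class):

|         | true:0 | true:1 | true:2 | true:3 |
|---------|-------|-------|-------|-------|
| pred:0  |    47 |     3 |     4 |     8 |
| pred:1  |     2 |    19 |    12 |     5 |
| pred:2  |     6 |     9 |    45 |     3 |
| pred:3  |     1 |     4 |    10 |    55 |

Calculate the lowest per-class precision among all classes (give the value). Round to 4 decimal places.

Per-class precision (TP/(TP+FP)):
  0: TP=47, FP=3+4+8=15 → 47/62 = 0.75806
  1: TP=19, FP=2+12+5=19 → 19/38 = 0.50000
  2: TP=45, FP=6+9+3=18 → 45/63 = 0.71429
  3: TP=55, FP=1+4+10=15 → 55/70 = 0.78571
Lowest is class '1' with precision = 0.5000.

0.5000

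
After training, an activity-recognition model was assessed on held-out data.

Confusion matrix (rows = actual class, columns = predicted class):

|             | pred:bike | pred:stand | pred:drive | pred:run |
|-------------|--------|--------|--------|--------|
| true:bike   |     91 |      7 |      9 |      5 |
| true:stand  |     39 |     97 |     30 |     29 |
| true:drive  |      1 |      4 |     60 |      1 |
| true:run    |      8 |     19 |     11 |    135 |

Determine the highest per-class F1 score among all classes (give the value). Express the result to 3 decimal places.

Per-class F1 score (2·TP/(2·TP+FP+FN)):
  bike: TP=91, FP=39+1+8=48, FN=7+9+5=21 → 182/251 = 0.7251
  stand: TP=97, FP=7+4+19=30, FN=39+30+29=98 → 194/322 = 0.6025
  drive: TP=60, FP=9+30+11=50, FN=1+4+1=6 → 120/176 = 0.6818
  run: TP=135, FP=5+29+1=35, FN=8+19+11=38 → 270/343 = 0.7872
Highest is class 'run' with F1 score = 0.787.

0.787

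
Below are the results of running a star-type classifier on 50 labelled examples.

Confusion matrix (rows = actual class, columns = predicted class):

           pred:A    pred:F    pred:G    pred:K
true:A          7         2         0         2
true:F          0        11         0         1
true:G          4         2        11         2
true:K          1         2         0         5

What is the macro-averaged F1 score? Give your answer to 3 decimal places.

0.664

Per-class F1 score (2·TP/(2·TP+FP+FN)):
  A: TP=7, FP=0+4+1=5, FN=2+0+2=4 → 14/23 = 0.6087
  F: TP=11, FP=2+2+2=6, FN=0+0+1=1 → 22/29 = 0.7586
  G: TP=11, FP=0+0+0=0, FN=4+2+2=8 → 22/30 = 0.7333
  K: TP=5, FP=2+1+2=5, FN=1+2+0=3 → 10/18 = 0.5556
Macro-F1 score = mean = (0.6087 + 0.7586 + 0.7333 + 0.5556) / 4 = 0.664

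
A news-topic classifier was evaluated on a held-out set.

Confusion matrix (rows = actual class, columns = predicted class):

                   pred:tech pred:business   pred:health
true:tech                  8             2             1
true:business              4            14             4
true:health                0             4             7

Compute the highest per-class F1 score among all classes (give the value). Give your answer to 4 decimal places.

0.6957

Per-class F1 score (2·TP/(2·TP+FP+FN)):
  tech: TP=8, FP=4+0=4, FN=2+1=3 → 16/23 = 0.69565
  business: TP=14, FP=2+4=6, FN=4+4=8 → 28/42 = 0.66667
  health: TP=7, FP=1+4=5, FN=0+4=4 → 14/23 = 0.60870
Highest is class 'tech' with F1 score = 0.6957.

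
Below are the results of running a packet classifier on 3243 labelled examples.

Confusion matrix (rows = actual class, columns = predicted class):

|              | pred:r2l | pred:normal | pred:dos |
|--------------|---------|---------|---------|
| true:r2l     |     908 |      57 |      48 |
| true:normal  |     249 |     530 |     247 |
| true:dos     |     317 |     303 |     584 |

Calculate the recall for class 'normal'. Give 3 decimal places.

recall = TP/(TP+FN).
normal: TP=530, FN=249+247=496 → 530/1026 = 0.5166

0.517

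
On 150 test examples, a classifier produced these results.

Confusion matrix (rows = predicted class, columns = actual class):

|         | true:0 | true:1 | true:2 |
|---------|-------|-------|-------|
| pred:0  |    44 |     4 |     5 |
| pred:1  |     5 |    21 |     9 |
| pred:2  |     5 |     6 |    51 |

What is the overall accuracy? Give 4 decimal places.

Accuracy = trace / total = (44+21+51=116) / 150 = 116/150 = 0.7733

0.7733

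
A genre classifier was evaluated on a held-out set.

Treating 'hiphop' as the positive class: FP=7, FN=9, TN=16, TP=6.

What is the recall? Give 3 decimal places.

0.400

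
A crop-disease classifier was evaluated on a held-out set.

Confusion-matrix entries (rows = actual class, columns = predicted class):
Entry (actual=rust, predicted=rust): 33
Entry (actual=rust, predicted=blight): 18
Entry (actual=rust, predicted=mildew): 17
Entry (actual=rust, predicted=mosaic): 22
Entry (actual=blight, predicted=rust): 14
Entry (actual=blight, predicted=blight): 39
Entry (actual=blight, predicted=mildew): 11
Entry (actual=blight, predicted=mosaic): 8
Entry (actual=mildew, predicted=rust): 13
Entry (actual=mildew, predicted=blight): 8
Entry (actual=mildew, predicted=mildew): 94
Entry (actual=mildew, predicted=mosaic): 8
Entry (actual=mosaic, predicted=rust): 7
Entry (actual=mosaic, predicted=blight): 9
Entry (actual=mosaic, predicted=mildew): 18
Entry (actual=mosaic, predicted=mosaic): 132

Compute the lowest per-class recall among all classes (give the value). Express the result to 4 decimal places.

0.3667

Per-class recall (TP/(TP+FN)):
  rust: TP=33, FN=18+17+22=57 → 33/90 = 0.36667
  blight: TP=39, FN=14+11+8=33 → 39/72 = 0.54167
  mildew: TP=94, FN=13+8+8=29 → 94/123 = 0.76423
  mosaic: TP=132, FN=7+9+18=34 → 132/166 = 0.79518
Lowest is class 'rust' with recall = 0.3667.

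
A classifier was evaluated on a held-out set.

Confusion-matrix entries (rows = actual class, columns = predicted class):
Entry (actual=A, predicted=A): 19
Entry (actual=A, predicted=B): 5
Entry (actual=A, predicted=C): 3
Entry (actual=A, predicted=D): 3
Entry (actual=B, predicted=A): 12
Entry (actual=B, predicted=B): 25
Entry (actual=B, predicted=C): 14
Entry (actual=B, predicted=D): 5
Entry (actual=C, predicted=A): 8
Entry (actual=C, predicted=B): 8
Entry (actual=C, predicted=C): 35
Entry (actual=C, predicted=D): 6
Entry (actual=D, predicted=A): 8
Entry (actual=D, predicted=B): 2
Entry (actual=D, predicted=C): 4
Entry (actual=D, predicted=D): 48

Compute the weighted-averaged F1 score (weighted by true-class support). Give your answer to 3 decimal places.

0.621

Per-class F1 score (2·TP/(2·TP+FP+FN)):
  A: TP=19, FP=12+8+8=28, FN=5+3+3=11 → 38/77 = 0.4935
  B: TP=25, FP=5+8+2=15, FN=12+14+5=31 → 50/96 = 0.5208
  C: TP=35, FP=3+14+4=21, FN=8+8+6=22 → 70/113 = 0.6195
  D: TP=48, FP=3+5+6=14, FN=8+2+4=14 → 96/124 = 0.7742
Weighted-F1 score = Σ (supportᵢ/N)·F1 scoreᵢ with N=205: (30/205)·0.4935 + (56/205)·0.5208 + (57/205)·0.6195 + (62/205)·0.7742 = 0.621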